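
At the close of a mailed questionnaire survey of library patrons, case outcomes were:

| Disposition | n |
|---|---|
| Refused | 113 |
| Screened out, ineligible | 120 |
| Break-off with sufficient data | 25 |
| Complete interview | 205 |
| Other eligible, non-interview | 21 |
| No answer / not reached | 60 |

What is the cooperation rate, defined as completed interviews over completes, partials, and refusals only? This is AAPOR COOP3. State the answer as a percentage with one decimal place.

59.8%

Numerator: 205
Denom: 205 + 25 + 113 = 343
COOP3 = 205 / 343 = 0.5977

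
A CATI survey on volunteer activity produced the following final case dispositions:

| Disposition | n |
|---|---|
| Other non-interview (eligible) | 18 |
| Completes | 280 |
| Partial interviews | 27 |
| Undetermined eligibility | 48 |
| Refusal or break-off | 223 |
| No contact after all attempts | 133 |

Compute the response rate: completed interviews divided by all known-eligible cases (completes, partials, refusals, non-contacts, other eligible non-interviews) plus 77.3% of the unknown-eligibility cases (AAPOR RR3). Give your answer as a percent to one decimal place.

Top → 280
Eligible (known) → 280 + 27 + 223 + 133 + 18 = 681
e × U → 0.7730 × 48 = 37.10
Base → 681 + 37.10 = 718.10
RR3 = 280 / 718.10 = 0.3899

39.0%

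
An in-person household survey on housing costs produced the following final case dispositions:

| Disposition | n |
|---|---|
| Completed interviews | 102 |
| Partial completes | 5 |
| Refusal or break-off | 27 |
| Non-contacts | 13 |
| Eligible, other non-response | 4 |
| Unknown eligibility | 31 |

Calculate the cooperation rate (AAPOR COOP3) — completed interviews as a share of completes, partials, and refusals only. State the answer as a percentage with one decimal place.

76.1%

Num: 102
Denominator: 102 + 5 + 27 = 134
COOP3 = 102 / 134 = 0.7612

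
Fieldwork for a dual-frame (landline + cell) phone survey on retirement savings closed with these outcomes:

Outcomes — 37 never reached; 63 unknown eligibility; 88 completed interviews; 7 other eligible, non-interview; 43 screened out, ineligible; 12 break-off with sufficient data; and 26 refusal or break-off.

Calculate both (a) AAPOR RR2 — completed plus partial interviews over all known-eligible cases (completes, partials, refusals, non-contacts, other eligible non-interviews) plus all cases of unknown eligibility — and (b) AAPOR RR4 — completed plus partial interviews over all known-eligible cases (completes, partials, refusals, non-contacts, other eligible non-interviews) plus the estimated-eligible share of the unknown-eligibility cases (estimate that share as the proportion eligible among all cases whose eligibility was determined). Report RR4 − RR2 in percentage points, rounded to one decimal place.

2.5

Top: 88 + 12 = 100
Base: 88 + 12 + 26 + 37 + 7 + 63 = 233
RR2 = 100 / 233 = 0.4292
Eligible (known): 88 + 12 + 26 + 37 + 7 = 170
e = 170 / (170 + 43) = 170 / 213 = 0.7981
Estimated eligible among unknowns: 0.7981 × 63 = 50.28
Base: 170 + 50.28 = 220.28
RR4 = 100 / 220.28 = 0.4540
Difference = 45.40 − 42.92 = 2.48 percentage points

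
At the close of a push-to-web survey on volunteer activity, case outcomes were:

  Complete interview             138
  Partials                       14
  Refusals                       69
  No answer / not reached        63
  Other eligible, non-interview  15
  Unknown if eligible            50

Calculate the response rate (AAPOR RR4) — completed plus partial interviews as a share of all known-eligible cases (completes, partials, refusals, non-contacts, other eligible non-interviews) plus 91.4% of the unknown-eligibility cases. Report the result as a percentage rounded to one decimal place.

Numerator → 138 + 14 = 152
Eligible (known) → 138 + 14 + 69 + 63 + 15 = 299
Estimated eligible among unknowns → 0.9140 × 50 = 45.70
Base → 299 + 45.70 = 344.70
RR4 = 152 / 344.70 = 0.4410

44.1%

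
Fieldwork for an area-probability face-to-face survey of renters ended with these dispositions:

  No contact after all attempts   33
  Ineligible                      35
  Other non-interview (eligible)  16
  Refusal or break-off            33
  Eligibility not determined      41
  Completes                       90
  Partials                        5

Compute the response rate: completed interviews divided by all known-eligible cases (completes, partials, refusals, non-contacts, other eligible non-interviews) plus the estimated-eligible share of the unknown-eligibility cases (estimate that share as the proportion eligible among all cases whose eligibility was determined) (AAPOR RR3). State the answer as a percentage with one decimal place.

42.6%

Num: 90
Known eligible: 90 + 5 + 33 + 33 + 16 = 177
e = 177 / (177 + 35) = 177 / 212 = 0.8349
e × U: 0.8349 × 41 = 34.23
Base: 177 + 34.23 = 211.23
RR3 = 90 / 211.23 = 0.4261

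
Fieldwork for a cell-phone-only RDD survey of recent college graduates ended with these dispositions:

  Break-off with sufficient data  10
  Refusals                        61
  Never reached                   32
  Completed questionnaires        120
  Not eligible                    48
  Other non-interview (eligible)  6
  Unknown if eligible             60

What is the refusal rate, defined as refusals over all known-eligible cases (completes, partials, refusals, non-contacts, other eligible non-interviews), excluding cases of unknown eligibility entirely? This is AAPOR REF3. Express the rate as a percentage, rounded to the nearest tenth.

26.6%

Top → 61
Denom → 120 + 10 + 61 + 32 + 6 = 229
REF3 = 61 / 229 = 0.2664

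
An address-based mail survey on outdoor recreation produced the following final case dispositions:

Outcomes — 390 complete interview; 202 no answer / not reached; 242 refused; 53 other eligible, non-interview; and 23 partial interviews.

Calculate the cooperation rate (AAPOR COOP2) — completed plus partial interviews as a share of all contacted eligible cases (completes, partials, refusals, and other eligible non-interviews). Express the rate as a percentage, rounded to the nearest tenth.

Top = 390 + 23 = 413
Denominator = 390 + 23 + 242 + 53 = 708
COOP2 = 413 / 708 = 0.5833

58.3%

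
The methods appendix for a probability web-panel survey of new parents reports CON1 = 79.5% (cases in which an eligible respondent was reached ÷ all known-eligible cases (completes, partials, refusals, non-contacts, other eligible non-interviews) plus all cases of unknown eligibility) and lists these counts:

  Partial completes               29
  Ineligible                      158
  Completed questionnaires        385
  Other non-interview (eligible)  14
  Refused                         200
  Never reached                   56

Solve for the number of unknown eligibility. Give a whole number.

106

Numerator: 385 + 29 + 200 + 14 = 628
CON1 = 628 / D = 0.795
D = 628 / 0.795 = 789.9
Other denominator terms total 684
unknown eligibility = 789.9 − 684 ≈ 106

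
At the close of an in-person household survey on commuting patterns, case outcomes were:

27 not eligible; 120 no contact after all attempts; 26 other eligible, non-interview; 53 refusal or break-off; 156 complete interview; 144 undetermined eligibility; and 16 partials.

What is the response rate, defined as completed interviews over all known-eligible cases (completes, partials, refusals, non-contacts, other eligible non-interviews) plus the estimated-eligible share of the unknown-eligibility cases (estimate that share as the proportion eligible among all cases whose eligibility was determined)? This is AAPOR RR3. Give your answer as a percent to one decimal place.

Num: 156
Eligible (known): 156 + 16 + 53 + 120 + 26 = 371
e = 371 / (371 + 27) = 371 / 398 = 0.9322
e × U: 0.9322 × 144 = 134.24
Denominator: 371 + 134.24 = 505.24
RR3 = 156 / 505.24 = 0.3088

30.9%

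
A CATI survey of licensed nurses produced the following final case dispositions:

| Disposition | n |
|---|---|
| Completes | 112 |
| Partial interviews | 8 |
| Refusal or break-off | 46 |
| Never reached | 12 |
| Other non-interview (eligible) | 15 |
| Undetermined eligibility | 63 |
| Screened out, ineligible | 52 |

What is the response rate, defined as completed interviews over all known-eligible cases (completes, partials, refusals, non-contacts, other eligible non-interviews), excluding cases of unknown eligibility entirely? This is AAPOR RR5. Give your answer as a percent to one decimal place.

Numerator: 112
Base: 112 + 8 + 46 + 12 + 15 = 193
RR5 = 112 / 193 = 0.5803

58.0%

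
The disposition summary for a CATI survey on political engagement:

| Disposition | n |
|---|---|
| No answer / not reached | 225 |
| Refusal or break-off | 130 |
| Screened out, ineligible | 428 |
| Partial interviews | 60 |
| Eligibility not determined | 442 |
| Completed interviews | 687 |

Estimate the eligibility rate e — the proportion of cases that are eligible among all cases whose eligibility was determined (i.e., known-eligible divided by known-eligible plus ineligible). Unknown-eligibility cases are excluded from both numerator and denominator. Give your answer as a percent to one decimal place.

72.0%

Known eligible = 687 + 60 + 130 + 225 = 1102
e = 1102 / (1102 + 428) = 1102 / 1530 = 0.7203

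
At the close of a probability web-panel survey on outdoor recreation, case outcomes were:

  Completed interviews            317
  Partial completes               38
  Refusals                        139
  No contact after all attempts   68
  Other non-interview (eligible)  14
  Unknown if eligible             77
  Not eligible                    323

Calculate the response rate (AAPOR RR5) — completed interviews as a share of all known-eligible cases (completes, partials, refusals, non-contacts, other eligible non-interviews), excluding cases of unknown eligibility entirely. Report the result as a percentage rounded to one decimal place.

55.0%

Numerator → 317
Base → 317 + 38 + 139 + 68 + 14 = 576
RR5 = 317 / 576 = 0.5503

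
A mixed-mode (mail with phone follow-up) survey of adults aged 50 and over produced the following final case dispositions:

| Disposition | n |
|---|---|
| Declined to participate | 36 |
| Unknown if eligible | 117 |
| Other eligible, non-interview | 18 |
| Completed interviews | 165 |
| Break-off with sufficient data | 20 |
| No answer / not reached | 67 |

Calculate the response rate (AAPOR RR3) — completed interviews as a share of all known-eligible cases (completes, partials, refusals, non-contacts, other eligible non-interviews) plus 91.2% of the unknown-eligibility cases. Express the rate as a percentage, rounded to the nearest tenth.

40.0%

Num → 165
Determined eligible → 165 + 20 + 36 + 67 + 18 = 306
Eligible share of unknowns → 0.9120 × 117 = 106.70
Base → 306 + 106.70 = 412.70
RR3 = 165 / 412.70 = 0.3998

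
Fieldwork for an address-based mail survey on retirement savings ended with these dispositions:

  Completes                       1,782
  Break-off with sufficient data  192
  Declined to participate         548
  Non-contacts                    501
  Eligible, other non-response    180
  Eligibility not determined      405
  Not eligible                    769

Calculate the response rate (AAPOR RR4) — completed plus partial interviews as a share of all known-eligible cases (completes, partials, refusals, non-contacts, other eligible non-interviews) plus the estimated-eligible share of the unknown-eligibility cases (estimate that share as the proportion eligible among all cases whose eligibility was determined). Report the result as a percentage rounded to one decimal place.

55.9%

Numerator → 1782 + 192 = 1974
Eligible (known) → 1782 + 192 + 548 + 501 + 180 = 3203
e = 3203 / (3203 + 769) = 3203 / 3972 = 0.8064
Estimated eligible among unknowns → 0.8064 × 405 = 326.59
Denominator → 3203 + 326.59 = 3529.59
RR4 = 1974 / 3529.59 = 0.5593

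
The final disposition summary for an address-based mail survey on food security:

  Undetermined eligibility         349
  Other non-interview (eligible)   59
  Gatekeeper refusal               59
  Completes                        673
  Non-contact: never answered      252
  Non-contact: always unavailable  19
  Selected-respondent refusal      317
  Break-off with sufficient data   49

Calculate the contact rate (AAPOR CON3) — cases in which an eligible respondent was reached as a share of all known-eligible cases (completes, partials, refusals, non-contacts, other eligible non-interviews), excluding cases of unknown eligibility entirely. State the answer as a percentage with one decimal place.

Refusals = 59 + 317 = 376
Non-contacts = 252 + 19 = 271
Num: 673 + 49 + 376 + 59 = 1157
Denominator: 673 + 49 + 376 + 271 + 59 = 1428
CON3 = 1157 / 1428 = 0.8102

81.0%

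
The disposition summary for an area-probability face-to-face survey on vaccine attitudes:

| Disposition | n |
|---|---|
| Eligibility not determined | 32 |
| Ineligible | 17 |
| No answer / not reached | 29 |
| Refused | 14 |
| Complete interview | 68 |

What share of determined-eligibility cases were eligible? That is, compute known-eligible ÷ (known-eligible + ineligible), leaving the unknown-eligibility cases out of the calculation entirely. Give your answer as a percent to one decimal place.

86.7%

Eligible (known) → 68 + 14 + 29 = 111
e = 111 / (111 + 17) = 111 / 128 = 0.8672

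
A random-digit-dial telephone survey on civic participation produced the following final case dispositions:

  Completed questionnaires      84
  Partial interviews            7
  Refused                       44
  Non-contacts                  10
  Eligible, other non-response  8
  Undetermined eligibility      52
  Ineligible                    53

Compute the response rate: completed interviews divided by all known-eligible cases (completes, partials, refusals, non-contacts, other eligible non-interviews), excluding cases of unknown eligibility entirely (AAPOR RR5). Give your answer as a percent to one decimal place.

Numerator: 84
Denom: 84 + 7 + 44 + 10 + 8 = 153
RR5 = 84 / 153 = 0.5490

54.9%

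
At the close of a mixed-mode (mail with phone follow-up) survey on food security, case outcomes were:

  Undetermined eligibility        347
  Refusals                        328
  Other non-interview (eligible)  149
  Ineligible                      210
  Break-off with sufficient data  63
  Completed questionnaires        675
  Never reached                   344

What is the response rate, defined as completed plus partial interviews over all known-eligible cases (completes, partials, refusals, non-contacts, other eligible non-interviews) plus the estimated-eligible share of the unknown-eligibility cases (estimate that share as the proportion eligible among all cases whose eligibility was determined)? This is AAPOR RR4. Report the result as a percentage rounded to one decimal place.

39.6%

Num → 675 + 63 = 738
Eligible (known) → 675 + 63 + 328 + 344 + 149 = 1559
e = 1559 / (1559 + 210) = 1559 / 1769 = 0.8813
Eligible share of unknowns → 0.8813 × 347 = 305.81
Denominator → 1559 + 305.81 = 1864.81
RR4 = 738 / 1864.81 = 0.3958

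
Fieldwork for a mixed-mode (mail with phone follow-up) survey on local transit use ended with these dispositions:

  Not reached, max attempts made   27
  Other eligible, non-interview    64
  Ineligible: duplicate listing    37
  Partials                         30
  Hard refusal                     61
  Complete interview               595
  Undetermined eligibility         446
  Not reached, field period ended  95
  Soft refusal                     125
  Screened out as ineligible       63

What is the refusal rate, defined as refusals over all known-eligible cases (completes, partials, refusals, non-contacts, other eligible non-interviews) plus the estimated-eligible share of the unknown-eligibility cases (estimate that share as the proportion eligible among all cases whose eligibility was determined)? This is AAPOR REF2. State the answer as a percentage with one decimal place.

13.3%

Refusal or break-off = 61 + 125 = 186
No contact after all attempts = 95 + 27 = 122
Not eligible = 63 + 37 = 100
Numerator: 186
Known eligible: 595 + 30 + 186 + 122 + 64 = 997
e = 997 / (997 + 100) = 997 / 1097 = 0.9088
e × U: 0.9088 × 446 = 405.32
Base: 997 + 405.32 = 1402.32
REF2 = 186 / 1402.32 = 0.1326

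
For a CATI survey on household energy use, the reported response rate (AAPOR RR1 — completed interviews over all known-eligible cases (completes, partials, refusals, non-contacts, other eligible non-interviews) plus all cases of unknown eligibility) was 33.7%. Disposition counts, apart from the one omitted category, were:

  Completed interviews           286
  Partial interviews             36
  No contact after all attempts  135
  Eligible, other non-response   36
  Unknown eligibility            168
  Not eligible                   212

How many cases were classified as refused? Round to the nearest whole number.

188

RR1 = 286 / D = 0.337
D = 286 / 0.337 = 848.7
Remaining denominator categories sum to 661
refused = 848.7 − 661 ≈ 188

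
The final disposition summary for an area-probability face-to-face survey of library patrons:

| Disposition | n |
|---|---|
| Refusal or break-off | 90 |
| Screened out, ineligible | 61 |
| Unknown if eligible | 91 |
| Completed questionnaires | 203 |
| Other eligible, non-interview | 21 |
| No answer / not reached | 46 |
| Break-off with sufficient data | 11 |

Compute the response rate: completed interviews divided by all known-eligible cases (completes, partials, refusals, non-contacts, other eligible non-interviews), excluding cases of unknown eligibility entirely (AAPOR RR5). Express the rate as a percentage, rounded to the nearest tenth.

54.7%

Num → 203
Denom → 203 + 11 + 90 + 46 + 21 = 371
RR5 = 203 / 371 = 0.5472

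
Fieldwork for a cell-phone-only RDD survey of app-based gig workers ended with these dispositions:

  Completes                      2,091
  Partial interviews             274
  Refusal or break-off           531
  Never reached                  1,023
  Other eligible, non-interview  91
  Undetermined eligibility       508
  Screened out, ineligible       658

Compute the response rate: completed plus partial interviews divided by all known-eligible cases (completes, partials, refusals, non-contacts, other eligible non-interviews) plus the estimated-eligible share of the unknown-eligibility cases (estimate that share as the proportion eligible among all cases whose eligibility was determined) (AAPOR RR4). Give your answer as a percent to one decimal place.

Numerator → 2091 + 274 = 2365
Known eligible → 2091 + 274 + 531 + 1023 + 91 = 4010
e = 4010 / (4010 + 658) = 4010 / 4668 = 0.8590
Estimated eligible among unknowns → 0.8590 × 508 = 436.37
Denominator → 4010 + 436.37 = 4446.37
RR4 = 2365 / 4446.37 = 0.5319

53.2%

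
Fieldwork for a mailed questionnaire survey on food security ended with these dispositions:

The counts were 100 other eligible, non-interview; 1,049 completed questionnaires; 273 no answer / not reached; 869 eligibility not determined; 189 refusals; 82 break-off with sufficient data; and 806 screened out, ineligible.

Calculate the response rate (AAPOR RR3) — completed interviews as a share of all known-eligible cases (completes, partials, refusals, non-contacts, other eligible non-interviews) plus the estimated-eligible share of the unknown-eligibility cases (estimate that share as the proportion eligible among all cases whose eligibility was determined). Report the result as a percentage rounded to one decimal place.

Numerator: 1049
Eligible (known): 1049 + 82 + 189 + 273 + 100 = 1693
e = 1693 / (1693 + 806) = 1693 / 2499 = 0.6775
e × U: 0.6775 × 869 = 588.75
Denom: 1693 + 588.75 = 2281.75
RR3 = 1049 / 2281.75 = 0.4597

46.0%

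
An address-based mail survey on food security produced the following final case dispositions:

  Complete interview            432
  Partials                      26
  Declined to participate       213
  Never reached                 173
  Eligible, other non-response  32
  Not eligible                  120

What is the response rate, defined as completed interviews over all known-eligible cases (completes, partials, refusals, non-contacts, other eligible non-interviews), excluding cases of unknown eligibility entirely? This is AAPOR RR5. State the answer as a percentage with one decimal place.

49.3%

Top → 432
Denominator → 432 + 26 + 213 + 173 + 32 = 876
RR5 = 432 / 876 = 0.4932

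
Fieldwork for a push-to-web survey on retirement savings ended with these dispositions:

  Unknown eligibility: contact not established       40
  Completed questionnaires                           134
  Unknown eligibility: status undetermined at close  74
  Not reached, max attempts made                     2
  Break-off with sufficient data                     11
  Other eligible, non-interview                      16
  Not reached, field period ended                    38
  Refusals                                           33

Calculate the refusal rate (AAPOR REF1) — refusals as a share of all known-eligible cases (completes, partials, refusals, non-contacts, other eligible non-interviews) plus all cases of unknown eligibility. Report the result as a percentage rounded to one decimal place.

9.5%

Never reached = 38 + 2 = 40
Eligibility not determined = 40 + 74 = 114
Num → 33
Denominator → 134 + 11 + 33 + 40 + 16 + 114 = 348
REF1 = 33 / 348 = 0.0948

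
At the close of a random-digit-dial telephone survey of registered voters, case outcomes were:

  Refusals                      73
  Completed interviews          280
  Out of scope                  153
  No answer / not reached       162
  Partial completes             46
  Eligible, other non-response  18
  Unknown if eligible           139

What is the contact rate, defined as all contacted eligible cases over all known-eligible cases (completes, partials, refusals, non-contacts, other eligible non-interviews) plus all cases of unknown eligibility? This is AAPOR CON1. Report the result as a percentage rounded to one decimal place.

Top → 280 + 46 + 73 + 18 = 417
Denom → 280 + 46 + 73 + 162 + 18 + 139 = 718
CON1 = 417 / 718 = 0.5808

58.1%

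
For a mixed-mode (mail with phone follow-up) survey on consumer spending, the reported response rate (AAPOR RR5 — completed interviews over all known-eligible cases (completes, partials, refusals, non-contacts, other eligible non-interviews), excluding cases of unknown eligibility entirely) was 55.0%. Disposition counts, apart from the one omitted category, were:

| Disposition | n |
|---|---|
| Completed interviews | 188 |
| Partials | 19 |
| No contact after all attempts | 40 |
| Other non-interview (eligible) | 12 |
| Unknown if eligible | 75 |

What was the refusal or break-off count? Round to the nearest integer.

83

RR5 = 188 / D = 0.550
D = 188 / 0.550 = 341.8
Remaining denominator categories sum to 259
refusal or break-off = 341.8 − 259 ≈ 83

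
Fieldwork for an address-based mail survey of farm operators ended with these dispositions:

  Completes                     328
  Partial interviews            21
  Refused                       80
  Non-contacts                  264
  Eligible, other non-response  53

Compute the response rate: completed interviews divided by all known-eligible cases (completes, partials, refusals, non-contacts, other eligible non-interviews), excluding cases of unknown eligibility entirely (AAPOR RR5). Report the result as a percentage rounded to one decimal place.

Numerator: 328
Base: 328 + 21 + 80 + 264 + 53 = 746
RR5 = 328 / 746 = 0.4397

44.0%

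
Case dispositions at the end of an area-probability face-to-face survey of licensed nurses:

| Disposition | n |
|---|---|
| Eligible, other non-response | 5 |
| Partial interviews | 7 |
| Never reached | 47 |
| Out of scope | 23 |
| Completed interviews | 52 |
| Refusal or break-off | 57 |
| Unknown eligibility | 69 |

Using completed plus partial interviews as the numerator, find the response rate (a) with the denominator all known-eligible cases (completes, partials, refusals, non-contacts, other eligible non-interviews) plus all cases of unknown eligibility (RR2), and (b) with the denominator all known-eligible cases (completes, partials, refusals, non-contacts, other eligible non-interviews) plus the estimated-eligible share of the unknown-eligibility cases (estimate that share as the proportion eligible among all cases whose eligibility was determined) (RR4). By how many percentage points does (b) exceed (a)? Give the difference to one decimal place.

0.9

Numerator: 52 + 7 = 59
Denominator: 52 + 7 + 57 + 47 + 5 + 69 = 237
RR2 = 59 / 237 = 0.2489
Known eligible: 52 + 7 + 57 + 47 + 5 = 168
e = 168 / (168 + 23) = 168 / 191 = 0.8796
e × U: 0.8796 × 69 = 60.69
Denominator: 168 + 60.69 = 228.69
RR4 = 59 / 228.69 = 0.2580
Difference = 25.80 − 24.89 = 0.91 percentage points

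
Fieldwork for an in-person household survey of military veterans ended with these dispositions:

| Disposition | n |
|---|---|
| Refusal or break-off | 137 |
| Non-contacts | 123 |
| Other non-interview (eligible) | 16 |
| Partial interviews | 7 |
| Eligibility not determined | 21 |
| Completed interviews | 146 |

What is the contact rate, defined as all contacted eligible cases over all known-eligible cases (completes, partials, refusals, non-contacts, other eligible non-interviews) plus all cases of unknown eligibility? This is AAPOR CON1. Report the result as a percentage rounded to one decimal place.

68.0%

Numerator: 146 + 7 + 137 + 16 = 306
Denom: 146 + 7 + 137 + 123 + 16 + 21 = 450
CON1 = 306 / 450 = 0.6800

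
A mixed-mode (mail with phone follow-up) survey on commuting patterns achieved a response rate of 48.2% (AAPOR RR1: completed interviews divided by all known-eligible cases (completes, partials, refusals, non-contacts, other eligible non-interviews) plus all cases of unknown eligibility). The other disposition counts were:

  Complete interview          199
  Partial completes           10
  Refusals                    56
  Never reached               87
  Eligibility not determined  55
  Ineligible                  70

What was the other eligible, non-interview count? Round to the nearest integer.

6

RR1 = 199 / D = 0.482
D = 199 / 0.482 = 412.9
Other denominator terms total 407
other eligible, non-interview = 412.9 − 407 ≈ 6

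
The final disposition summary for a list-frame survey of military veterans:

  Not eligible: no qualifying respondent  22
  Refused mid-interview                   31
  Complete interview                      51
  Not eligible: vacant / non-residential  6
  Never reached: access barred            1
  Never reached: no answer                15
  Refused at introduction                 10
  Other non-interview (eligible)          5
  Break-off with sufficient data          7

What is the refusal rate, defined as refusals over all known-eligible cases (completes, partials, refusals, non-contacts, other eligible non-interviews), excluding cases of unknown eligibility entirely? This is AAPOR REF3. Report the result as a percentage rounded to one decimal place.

Refused = 10 + 31 = 41
Never reached = 15 + 1 = 16
Screened out, ineligible = 22 + 6 = 28
Num = 41
Base = 51 + 7 + 41 + 16 + 5 = 120
REF3 = 41 / 120 = 0.3417

34.2%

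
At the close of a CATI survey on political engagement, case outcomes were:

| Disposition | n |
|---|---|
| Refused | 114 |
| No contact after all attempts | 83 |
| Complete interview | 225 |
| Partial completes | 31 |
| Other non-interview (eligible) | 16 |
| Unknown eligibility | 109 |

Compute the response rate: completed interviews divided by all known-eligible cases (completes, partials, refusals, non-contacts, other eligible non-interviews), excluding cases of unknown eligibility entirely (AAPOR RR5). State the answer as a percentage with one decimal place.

48.0%

Top: 225
Denom: 225 + 31 + 114 + 83 + 16 = 469
RR5 = 225 / 469 = 0.4797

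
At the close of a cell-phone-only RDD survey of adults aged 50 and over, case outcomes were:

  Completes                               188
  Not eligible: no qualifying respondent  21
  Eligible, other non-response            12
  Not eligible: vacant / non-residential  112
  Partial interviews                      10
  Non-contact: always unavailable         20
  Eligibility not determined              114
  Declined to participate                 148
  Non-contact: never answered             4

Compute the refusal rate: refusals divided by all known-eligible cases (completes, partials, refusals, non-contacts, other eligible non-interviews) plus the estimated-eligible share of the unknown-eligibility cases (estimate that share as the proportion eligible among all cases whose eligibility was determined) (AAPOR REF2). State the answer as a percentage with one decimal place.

31.7%

Never reached = 4 + 20 = 24
Out of scope = 21 + 112 = 133
Num: 148
Determined eligible: 188 + 10 + 148 + 24 + 12 = 382
e = 382 / (382 + 133) = 382 / 515 = 0.7417
Eligible share of unknowns: 0.7417 × 114 = 84.55
Denom: 382 + 84.55 = 466.55
REF2 = 148 / 466.55 = 0.3172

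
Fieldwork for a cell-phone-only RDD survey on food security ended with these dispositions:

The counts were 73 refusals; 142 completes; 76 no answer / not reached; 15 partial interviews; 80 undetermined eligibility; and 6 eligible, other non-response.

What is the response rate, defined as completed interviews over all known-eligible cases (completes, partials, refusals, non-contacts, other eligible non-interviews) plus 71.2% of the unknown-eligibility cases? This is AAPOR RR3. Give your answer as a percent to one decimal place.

Numerator = 142
Eligible (known) = 142 + 15 + 73 + 76 + 6 = 312
Estimated eligible among unknowns = 0.7120 × 80 = 56.96
Denominator = 312 + 56.96 = 368.96
RR3 = 142 / 368.96 = 0.3849

38.5%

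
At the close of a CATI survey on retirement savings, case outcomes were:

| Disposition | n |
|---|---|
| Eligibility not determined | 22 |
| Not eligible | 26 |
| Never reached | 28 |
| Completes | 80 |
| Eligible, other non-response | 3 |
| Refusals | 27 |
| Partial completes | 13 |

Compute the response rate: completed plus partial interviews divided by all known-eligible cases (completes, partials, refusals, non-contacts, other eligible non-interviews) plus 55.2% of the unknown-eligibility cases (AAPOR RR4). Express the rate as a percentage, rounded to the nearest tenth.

57.0%

Top: 80 + 13 = 93
Known eligible: 80 + 13 + 27 + 28 + 3 = 151
Eligible share of unknowns: 0.5520 × 22 = 12.14
Denom: 151 + 12.14 = 163.14
RR4 = 93 / 163.14 = 0.5701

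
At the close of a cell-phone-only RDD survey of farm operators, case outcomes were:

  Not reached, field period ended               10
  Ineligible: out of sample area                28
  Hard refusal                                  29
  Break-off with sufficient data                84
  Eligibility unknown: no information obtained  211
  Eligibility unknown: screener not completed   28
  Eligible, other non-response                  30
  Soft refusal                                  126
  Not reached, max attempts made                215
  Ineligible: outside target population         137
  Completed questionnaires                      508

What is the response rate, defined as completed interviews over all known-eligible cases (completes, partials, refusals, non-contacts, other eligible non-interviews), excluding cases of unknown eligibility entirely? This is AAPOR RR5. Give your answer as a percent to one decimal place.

Refusal or break-off = 29 + 126 = 155
Non-contacts = 10 + 215 = 225
Unknown eligibility = 28 + 211 = 239
Ineligible = 137 + 28 = 165
Top: 508
Denom: 508 + 84 + 155 + 225 + 30 = 1002
RR5 = 508 / 1002 = 0.5070

50.7%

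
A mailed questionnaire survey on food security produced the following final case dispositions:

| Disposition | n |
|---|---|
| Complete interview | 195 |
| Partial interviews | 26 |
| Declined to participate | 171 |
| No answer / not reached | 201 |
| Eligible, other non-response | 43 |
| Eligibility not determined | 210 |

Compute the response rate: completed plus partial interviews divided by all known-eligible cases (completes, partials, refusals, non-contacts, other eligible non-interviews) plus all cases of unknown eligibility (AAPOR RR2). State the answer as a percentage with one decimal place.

Num → 195 + 26 = 221
Denominator → 195 + 26 + 171 + 201 + 43 + 210 = 846
RR2 = 221 / 846 = 0.2612

26.1%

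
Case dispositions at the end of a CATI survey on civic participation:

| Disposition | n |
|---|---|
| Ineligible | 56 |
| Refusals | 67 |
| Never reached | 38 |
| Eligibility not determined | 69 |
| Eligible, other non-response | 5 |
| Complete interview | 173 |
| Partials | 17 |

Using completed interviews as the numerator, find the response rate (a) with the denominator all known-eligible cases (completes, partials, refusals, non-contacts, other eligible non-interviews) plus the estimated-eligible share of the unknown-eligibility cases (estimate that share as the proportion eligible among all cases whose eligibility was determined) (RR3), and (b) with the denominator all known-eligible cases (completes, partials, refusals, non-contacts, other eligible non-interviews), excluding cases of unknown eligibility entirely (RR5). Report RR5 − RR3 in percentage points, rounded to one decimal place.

9.4

Numerator: 173
Determined eligible: 173 + 17 + 67 + 38 + 5 = 300
e = 300 / (300 + 56) = 300 / 356 = 0.8427
Estimated eligible among unknowns: 0.8427 × 69 = 58.15
Denom: 300 + 58.15 = 358.15
RR3 = 173 / 358.15 = 0.4830
Denom: 173 + 17 + 67 + 38 + 5 = 300
RR5 = 173 / 300 = 0.5767
Difference = 57.67 − 48.30 = 9.37 percentage points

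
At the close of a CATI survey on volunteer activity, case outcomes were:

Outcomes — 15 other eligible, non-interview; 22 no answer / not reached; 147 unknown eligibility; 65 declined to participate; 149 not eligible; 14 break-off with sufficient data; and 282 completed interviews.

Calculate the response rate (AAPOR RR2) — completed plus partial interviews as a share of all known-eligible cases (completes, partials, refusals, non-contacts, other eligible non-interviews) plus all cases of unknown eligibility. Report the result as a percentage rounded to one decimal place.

Numerator → 282 + 14 = 296
Base → 282 + 14 + 65 + 22 + 15 + 147 = 545
RR2 = 296 / 545 = 0.5431

54.3%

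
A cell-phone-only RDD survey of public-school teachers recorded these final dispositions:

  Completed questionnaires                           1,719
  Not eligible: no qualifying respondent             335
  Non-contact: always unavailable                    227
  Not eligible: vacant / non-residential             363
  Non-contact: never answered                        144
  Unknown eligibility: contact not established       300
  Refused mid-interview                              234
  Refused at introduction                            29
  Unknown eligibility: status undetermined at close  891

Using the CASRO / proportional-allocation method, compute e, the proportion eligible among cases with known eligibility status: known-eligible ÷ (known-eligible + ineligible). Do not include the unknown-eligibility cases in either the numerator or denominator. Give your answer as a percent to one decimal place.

Refusals = 29 + 234 = 263
No answer / not reached = 144 + 227 = 371
Unknown eligibility = 300 + 891 = 1191
Ineligible = 335 + 363 = 698
Eligible (known) → 1719 + 263 + 371 = 2353
e = 2353 / (2353 + 698) = 2353 / 3051 = 0.7712

77.1%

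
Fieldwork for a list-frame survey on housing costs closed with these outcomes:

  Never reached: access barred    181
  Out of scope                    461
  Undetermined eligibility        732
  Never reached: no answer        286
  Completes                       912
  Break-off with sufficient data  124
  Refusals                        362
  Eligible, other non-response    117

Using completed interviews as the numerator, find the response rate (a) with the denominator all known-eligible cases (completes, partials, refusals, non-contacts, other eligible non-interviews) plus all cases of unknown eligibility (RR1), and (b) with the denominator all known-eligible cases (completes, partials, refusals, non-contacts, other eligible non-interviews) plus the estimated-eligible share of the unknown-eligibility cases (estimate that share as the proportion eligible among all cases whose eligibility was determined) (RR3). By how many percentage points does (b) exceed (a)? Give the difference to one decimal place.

No answer / not reached = 286 + 181 = 467
Numerator: 912
Denom: 912 + 124 + 362 + 467 + 117 + 732 = 2714
RR1 = 912 / 2714 = 0.3360
Eligible (known): 912 + 124 + 362 + 467 + 117 = 1982
e = 1982 / (1982 + 461) = 1982 / 2443 = 0.8113
Estimated eligible among unknowns: 0.8113 × 732 = 593.87
Denom: 1982 + 593.87 = 2575.87
RR3 = 912 / 2575.87 = 0.3541
Difference = 35.41 − 33.60 = 1.81 percentage points

1.8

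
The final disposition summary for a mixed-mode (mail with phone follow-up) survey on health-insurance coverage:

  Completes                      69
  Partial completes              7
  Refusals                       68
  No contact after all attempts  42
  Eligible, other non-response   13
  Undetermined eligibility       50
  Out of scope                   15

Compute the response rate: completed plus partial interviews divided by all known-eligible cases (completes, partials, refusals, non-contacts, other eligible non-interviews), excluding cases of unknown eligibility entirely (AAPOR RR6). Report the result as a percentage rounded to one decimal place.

38.2%

Num → 69 + 7 = 76
Denom → 69 + 7 + 68 + 42 + 13 = 199
RR6 = 76 / 199 = 0.3819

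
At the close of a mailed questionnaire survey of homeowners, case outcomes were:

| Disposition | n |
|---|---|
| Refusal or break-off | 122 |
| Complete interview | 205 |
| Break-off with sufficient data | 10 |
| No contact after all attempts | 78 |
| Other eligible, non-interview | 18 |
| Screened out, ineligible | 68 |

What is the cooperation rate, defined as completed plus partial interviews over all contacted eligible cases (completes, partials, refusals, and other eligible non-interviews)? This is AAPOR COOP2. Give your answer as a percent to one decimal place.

60.6%

Numerator → 205 + 10 = 215
Denom → 205 + 10 + 122 + 18 = 355
COOP2 = 215 / 355 = 0.6056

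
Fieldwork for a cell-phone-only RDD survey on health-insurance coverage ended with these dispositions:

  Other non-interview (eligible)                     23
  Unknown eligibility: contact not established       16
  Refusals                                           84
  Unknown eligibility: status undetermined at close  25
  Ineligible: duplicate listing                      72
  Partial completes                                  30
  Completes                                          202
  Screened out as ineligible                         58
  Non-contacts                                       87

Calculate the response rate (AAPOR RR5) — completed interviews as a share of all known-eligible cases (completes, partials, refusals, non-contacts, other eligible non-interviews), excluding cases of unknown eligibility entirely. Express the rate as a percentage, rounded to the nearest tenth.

47.4%

Unknown if eligible = 16 + 25 = 41
Out of scope = 58 + 72 = 130
Num = 202
Base = 202 + 30 + 84 + 87 + 23 = 426
RR5 = 202 / 426 = 0.4742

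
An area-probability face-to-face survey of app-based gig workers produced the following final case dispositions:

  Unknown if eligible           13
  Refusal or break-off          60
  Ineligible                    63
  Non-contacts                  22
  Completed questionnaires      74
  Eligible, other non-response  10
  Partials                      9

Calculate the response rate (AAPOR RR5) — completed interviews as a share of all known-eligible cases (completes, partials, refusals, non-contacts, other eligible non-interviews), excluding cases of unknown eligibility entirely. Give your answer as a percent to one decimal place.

Num: 74
Denom: 74 + 9 + 60 + 22 + 10 = 175
RR5 = 74 / 175 = 0.4229

42.3%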